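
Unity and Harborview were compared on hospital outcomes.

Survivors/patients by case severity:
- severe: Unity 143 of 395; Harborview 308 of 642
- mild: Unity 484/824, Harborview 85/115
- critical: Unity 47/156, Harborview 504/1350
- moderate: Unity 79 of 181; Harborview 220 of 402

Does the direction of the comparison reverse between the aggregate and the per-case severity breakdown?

Severe: Unity 143/395 = 36.2%, Harborview 308/642 = 48.0% → Harborview
Mild: Unity 484/824 = 58.7%, Harborview 85/115 = 73.9% → Harborview
Critical: Unity 47/156 = 30.1%, Harborview 504/1350 = 37.3% → Harborview
Moderate: Unity 79/181 = 43.6%, Harborview 220/402 = 54.7% → Harborview
Overall: Unity 753/1556 = 48.4%, Harborview 1117/2509 = 44.5% → Unity
Harborview wins each case group but Unity wins overall — the comparison reverses. Harborview's patients skew toward critical, which has a lower base rate.

Yes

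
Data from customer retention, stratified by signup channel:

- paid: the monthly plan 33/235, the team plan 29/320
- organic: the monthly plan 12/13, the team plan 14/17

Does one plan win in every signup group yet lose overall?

Paid: the monthly plan 33/235 = 14.0%, the team plan 29/320 = 9.1% → the monthly plan
Organic: the monthly plan 12/13 = 92.3%, the team plan 14/17 = 82.4% → the monthly plan
Overall: the monthly plan 45/248 = 18.1%, the team plan 43/337 = 12.8% → the monthly plan
The monthly plan wins overall and in every signup group — no reversal.

No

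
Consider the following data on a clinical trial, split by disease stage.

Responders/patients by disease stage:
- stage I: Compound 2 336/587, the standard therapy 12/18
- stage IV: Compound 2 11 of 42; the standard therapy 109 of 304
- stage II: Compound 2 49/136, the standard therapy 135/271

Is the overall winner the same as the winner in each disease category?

No

Stage I: Compound 2 336/587 = 57.2%, the standard therapy 12/18 = 66.7% → the standard therapy
Stage IV: Compound 2 11/42 = 26.2%, the standard therapy 109/304 = 35.9% → the standard therapy
Stage II: Compound 2 49/136 = 36.0%, the standard therapy 135/271 = 49.8% → the standard therapy
Overall: Compound 2 396/765 = 51.8%, the standard therapy 256/593 = 43.2% → Compound 2
The standard therapy wins each disease group but Compound 2 wins overall — the comparison reverses. The standard therapy's patients skew toward stage IV, which has a lower base rate.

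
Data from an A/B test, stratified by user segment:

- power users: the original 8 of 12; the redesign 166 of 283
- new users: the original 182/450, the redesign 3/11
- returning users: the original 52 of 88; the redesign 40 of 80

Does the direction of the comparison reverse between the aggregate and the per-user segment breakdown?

Yes

Power users: the original 8/12 = 66.7%, the redesign 166/283 = 58.7% → the original
New users: the original 182/450 = 40.4%, the redesign 3/11 = 27.3% → the original
Returning users: the original 52/88 = 59.1%, the redesign 40/80 = 50.0% → the original
Overall: the original 242/550 = 44.0%, the redesign 209/374 = 55.9% → the redesign
The original wins each user group but the redesign wins overall — the comparison reverses. The original's views skew toward new users, which has a lower base rate.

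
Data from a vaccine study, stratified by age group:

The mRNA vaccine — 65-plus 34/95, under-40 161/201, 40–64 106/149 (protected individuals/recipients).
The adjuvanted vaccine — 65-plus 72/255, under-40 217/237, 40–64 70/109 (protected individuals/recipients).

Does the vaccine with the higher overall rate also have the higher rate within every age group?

65-plus: the mRNA vaccine 34/95 = 35.8%, the adjuvanted vaccine 72/255 = 28.2% → the mRNA vaccine
Under-40: the mRNA vaccine 161/201 = 80.1%, the adjuvanted vaccine 217/237 = 91.6% → the adjuvanted vaccine
40–64: the mRNA vaccine 106/149 = 71.1%, the adjuvanted vaccine 70/109 = 64.2% → the mRNA vaccine
Overall: the mRNA vaccine 301/445 = 67.6%, the adjuvanted vaccine 359/601 = 59.7% → the mRNA vaccine
Neither sweeps: the mRNA vaccine wins 2 of 3 groups, the adjuvanted vaccine wins 1. The mRNA vaccine wins overall but not every group — no Simpson reversal.

No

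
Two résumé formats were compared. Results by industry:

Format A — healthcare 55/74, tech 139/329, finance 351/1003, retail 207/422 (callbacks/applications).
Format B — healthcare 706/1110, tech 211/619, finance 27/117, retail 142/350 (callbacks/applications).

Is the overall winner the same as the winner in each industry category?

Healthcare: Format A 55/74 = 74.3%, Format B 706/1110 = 63.6% → Format A
Tech: Format A 139/329 = 42.2%, Format B 211/619 = 34.1% → Format A
Finance: Format A 351/1003 = 35.0%, Format B 27/117 = 23.1% → Format A
Retail: Format A 207/422 = 49.1%, Format B 142/350 = 40.6% → Format A
Overall: Format A 752/1828 = 41.1%, Format B 1086/2196 = 49.5% → Format B
Format A wins each industry group but Format B wins overall — the comparison reverses. Format A's applications skew toward finance, which has a lower base rate.

No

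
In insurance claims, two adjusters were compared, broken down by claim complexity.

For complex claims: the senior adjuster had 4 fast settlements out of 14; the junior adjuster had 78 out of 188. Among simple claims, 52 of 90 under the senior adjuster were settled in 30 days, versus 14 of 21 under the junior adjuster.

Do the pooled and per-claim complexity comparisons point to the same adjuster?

No

Complex: the senior adjuster 4/14 = 28.6%, the junior adjuster 78/188 = 41.5% → the junior adjuster
Simple: the senior adjuster 52/90 = 57.8%, the junior adjuster 14/21 = 66.7% → the junior adjuster
Overall: the senior adjuster 56/104 = 53.8%, the junior adjuster 92/209 = 44.0% → the senior adjuster
The junior adjuster wins each claim group but the senior adjuster wins overall — the comparison reverses. The junior adjuster's claims skew toward complex, which has a lower base rate.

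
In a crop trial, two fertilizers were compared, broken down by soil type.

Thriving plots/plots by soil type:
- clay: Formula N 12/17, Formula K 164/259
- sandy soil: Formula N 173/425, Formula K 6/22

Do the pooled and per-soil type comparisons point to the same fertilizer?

No

Clay: Formula N 12/17 = 70.6%, Formula K 164/259 = 63.3% → Formula N
Sandy soil: Formula N 173/425 = 40.7%, Formula K 6/22 = 27.3% → Formula N
Overall: Formula N 185/442 = 41.9%, Formula K 170/281 = 60.5% → Formula K
Formula N wins each soil group but Formula K wins overall — the comparison reverses. Formula N's plots skew toward sandy soil, which has a lower base rate.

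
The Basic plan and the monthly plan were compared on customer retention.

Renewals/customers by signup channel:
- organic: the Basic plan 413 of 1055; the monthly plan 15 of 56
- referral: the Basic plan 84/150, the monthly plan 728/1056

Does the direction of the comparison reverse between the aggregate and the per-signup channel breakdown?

Organic: the Basic plan 413/1055 = 39.1%, the monthly plan 15/56 = 26.8% → the Basic plan
Referral: the Basic plan 84/150 = 56.0%, the monthly plan 728/1056 = 68.9% → the monthly plan
Overall: the Basic plan 497/1205 = 41.2%, the monthly plan 743/1112 = 66.8% → the monthly plan
Neither sweeps: the Basic plan wins 1 of 2 groups, the monthly plan wins 1. The monthly plan wins overall but not every group — no Simpson reversal.

No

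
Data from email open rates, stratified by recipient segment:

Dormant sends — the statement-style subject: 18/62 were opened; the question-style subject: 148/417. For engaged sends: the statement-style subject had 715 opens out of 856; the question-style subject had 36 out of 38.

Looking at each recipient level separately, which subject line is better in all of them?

the question-style subject

Dormant: the statement-style subject 18/62 = 29.0%, the question-style subject 148/417 = 35.5% → the question-style subject
Engaged: the statement-style subject 715/856 = 83.5%, the question-style subject 36/38 = 94.7% → the question-style subject
The question-style subject has the higher rate in both groups.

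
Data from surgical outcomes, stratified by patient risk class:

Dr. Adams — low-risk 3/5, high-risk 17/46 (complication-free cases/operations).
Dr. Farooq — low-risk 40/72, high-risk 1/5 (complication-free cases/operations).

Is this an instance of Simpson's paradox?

Yes

Low-risk: Dr. Adams 3/5 = 60.0%, Dr. Farooq 40/72 = 55.6% → Dr. Adams
High-risk: Dr. Adams 17/46 = 37.0%, Dr. Farooq 1/5 = 20.0% → Dr. Adams
Overall: Dr. Adams 20/51 = 39.2%, Dr. Farooq 41/77 = 53.2% → Dr. Farooq
Dr. Adams wins each patient risk group but Dr. Farooq wins overall — the comparison reverses. Dr. Adams's operations skew toward high-risk, which has a lower base rate.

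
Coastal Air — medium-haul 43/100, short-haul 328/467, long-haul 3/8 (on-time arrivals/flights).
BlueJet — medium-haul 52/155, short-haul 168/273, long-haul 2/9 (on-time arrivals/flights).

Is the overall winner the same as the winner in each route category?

Medium-haul: Coastal Air 43/100 = 43.0%, BlueJet 52/155 = 33.5% → Coastal Air
Short-haul: Coastal Air 328/467 = 70.2%, BlueJet 168/273 = 61.5% → Coastal Air
Long-haul: Coastal Air 3/8 = 37.5%, BlueJet 2/9 = 22.2% → Coastal Air
Overall: Coastal Air 374/575 = 65.0%, BlueJet 222/437 = 50.8% → Coastal Air
Coastal Air wins overall and in every route group — no reversal.

Yes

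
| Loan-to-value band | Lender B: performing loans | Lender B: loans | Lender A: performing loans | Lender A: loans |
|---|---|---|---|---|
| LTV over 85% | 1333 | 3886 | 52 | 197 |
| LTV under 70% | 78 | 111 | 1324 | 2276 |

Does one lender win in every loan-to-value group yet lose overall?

LTV over 85%: Lender B 1333/3886 = 34.3%, Lender A 52/197 = 26.4% → Lender B
LTV under 70%: Lender B 78/111 = 70.3%, Lender A 1324/2276 = 58.2% → Lender B
Overall: Lender B 1411/3997 = 35.3%, Lender A 1376/2473 = 55.6% → Lender A
Lender B wins each loan-to-value group but Lender A wins overall — the comparison reverses. Lender B's loans skew toward LTV over 85%, which has a lower base rate.

Yes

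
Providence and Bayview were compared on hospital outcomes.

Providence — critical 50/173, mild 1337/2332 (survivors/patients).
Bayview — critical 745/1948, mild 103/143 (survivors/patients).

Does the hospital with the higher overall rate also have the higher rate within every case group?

No

Critical: Providence 50/173 = 28.9%, Bayview 745/1948 = 38.2% → Bayview
Mild: Providence 1337/2332 = 57.3%, Bayview 103/143 = 72.0% → Bayview
Overall: Providence 1387/2505 = 55.4%, Bayview 848/2091 = 40.6% → Providence
Bayview wins each case group but Providence wins overall — the comparison reverses. Bayview's patients skew toward critical, which has a lower base rate.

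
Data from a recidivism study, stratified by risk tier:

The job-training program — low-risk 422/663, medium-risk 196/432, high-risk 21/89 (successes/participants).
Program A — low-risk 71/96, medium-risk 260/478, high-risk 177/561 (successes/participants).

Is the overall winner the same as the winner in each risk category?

Low-risk: the job-training program 422/663 = 63.7%, Program A 71/96 = 74.0% → Program A
Medium-risk: the job-training program 196/432 = 45.4%, Program A 260/478 = 54.4% → Program A
High-risk: the job-training program 21/89 = 23.6%, Program A 177/561 = 31.6% → Program A
Overall: the job-training program 639/1184 = 54.0%, Program A 508/1135 = 44.8% → the job-training program
Program A wins each risk group but the job-training program wins overall — the comparison reverses. Program A's participants skew toward high-risk, which has a lower base rate.

No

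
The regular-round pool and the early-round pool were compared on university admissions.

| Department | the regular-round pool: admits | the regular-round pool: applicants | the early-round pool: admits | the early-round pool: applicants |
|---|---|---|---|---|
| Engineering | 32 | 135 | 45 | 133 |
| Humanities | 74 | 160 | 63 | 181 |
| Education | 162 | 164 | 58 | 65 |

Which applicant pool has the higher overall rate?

Engineering: the regular-round pool 32/135 = 23.7%, the early-round pool 45/133 = 33.8% → the early-round pool
Humanities: the regular-round pool 74/160 = 46.2%, the early-round pool 63/181 = 34.8% → the regular-round pool
Education: the regular-round pool 162/164 = 98.8%, the early-round pool 58/65 = 89.2% → the regular-round pool
Overall: the regular-round pool 268/459 = 58.4%, the early-round pool 166/379 = 43.8% → the regular-round pool
(Neither sweeps every department group, but the regular-round pool has the higher pooled rate.)

the regular-round pool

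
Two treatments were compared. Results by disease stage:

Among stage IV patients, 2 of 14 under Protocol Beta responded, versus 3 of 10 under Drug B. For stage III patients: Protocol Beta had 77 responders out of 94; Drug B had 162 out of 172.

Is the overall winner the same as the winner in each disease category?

Stage IV: Protocol Beta 2/14 = 14.3%, Drug B 3/10 = 30.0% → Drug B
Stage III: Protocol Beta 77/94 = 81.9%, Drug B 162/172 = 94.2% → Drug B
Overall: Protocol Beta 79/108 = 73.1%, Drug B 165/182 = 90.7% → Drug B
Drug B wins overall and in every disease group — no reversal.

Yes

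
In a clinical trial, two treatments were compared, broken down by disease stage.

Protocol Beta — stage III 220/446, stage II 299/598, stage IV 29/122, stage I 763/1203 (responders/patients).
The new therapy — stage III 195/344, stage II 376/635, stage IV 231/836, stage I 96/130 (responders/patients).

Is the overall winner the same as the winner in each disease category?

Stage III: Protocol Beta 220/446 = 49.3%, the new therapy 195/344 = 56.7% → the new therapy
Stage II: Protocol Beta 299/598 = 50.0%, the new therapy 376/635 = 59.2% → the new therapy
Stage IV: Protocol Beta 29/122 = 23.8%, the new therapy 231/836 = 27.6% → the new therapy
Stage I: Protocol Beta 763/1203 = 63.4%, the new therapy 96/130 = 73.8% → the new therapy
Overall: Protocol Beta 1311/2369 = 55.3%, the new therapy 898/1945 = 46.2% → Protocol Beta
The new therapy wins each disease group but Protocol Beta wins overall — the comparison reverses. The new therapy's patients skew toward stage IV, which has a lower base rate.

No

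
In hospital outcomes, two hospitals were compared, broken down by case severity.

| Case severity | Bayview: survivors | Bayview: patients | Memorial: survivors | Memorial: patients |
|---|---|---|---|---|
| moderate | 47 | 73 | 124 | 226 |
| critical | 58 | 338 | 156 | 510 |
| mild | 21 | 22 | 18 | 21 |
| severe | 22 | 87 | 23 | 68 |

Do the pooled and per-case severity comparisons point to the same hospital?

No

Moderate: Bayview 47/73 = 64.4%, Memorial 124/226 = 54.9% → Bayview
Critical: Bayview 58/338 = 17.2%, Memorial 156/510 = 30.6% → Memorial
Mild: Bayview 21/22 = 95.5%, Memorial 18/21 = 85.7% → Bayview
Severe: Bayview 22/87 = 25.3%, Memorial 23/68 = 33.8% → Memorial
Overall: Bayview 148/520 = 28.5%, Memorial 321/825 = 38.9% → Memorial
Neither sweeps: Bayview wins 2 of 4 groups, Memorial wins 2. Memorial wins overall but not every group — no Simpson reversal.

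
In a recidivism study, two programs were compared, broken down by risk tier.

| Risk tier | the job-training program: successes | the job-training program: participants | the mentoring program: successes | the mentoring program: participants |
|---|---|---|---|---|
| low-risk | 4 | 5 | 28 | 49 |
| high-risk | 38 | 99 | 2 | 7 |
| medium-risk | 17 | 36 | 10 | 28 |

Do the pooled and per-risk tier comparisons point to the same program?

Low-risk: the job-training program 4/5 = 80.0%, the mentoring program 28/49 = 57.1% → the job-training program
High-risk: the job-training program 38/99 = 38.4%, the mentoring program 2/7 = 28.6% → the job-training program
Medium-risk: the job-training program 17/36 = 47.2%, the mentoring program 10/28 = 35.7% → the job-training program
Overall: the job-training program 59/140 = 42.1%, the mentoring program 40/84 = 47.6% → the mentoring program
The job-training program wins each risk group but the mentoring program wins overall — the comparison reverses. The job-training program's participants skew toward high-risk, which has a lower base rate.

No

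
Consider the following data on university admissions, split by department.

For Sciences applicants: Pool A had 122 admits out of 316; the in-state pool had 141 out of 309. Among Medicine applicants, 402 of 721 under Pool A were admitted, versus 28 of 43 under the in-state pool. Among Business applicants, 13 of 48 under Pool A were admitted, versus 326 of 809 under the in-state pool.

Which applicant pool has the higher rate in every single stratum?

Sciences: Pool A 122/316 = 38.6%, the in-state pool 141/309 = 45.6% → the in-state pool
Medicine: Pool A 402/721 = 55.8%, the in-state pool 28/43 = 65.1% → the in-state pool
Business: Pool A 13/48 = 27.1%, the in-state pool 326/809 = 40.3% → the in-state pool
The in-state pool has the higher rate in all 3 groups.

the in-state pool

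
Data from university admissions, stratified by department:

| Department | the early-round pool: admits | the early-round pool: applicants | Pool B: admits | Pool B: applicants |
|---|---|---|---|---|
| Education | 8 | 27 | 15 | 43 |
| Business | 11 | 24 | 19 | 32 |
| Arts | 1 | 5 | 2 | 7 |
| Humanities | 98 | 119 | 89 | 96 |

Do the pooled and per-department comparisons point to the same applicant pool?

Education: the early-round pool 8/27 = 29.6%, Pool B 15/43 = 34.9% → Pool B
Business: the early-round pool 11/24 = 45.8%, Pool B 19/32 = 59.4% → Pool B
Arts: the early-round pool 1/5 = 20.0%, Pool B 2/7 = 28.6% → Pool B
Humanities: the early-round pool 98/119 = 82.4%, Pool B 89/96 = 92.7% → Pool B
Overall: the early-round pool 118/175 = 67.4%, Pool B 125/178 = 70.2% → Pool B
Pool B wins overall and in every department group — no reversal.

Yes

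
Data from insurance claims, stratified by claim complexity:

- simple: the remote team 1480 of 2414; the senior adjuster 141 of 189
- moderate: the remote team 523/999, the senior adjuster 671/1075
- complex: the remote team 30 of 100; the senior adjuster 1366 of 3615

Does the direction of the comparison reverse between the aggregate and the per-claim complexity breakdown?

Simple: the remote team 1480/2414 = 61.3%, the senior adjuster 141/189 = 74.6% → the senior adjuster
Moderate: the remote team 523/999 = 52.4%, the senior adjuster 671/1075 = 62.4% → the senior adjuster
Complex: the remote team 30/100 = 30.0%, the senior adjuster 1366/3615 = 37.8% → the senior adjuster
Overall: the remote team 2033/3513 = 57.9%, the senior adjuster 2178/4879 = 44.6% → the remote team
The senior adjuster wins each claim group but the remote team wins overall — the comparison reverses. The senior adjuster's claims skew toward complex, which has a lower base rate.

Yes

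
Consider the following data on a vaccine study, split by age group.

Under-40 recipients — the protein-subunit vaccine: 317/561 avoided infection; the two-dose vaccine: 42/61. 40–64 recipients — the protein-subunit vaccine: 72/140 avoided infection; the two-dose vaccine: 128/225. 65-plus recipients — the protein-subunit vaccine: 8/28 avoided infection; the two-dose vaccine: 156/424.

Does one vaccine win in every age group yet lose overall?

Yes

Under-40: the protein-subunit vaccine 317/561 = 56.5%, the two-dose vaccine 42/61 = 68.9% → the two-dose vaccine
40–64: the protein-subunit vaccine 72/140 = 51.4%, the two-dose vaccine 128/225 = 56.9% → the two-dose vaccine
65-plus: the protein-subunit vaccine 8/28 = 28.6%, the two-dose vaccine 156/424 = 36.8% → the two-dose vaccine
Overall: the protein-subunit vaccine 397/729 = 54.5%, the two-dose vaccine 326/710 = 45.9% → the protein-subunit vaccine
The two-dose vaccine wins each age group but the protein-subunit vaccine wins overall — the comparison reverses. The two-dose vaccine's recipients skew toward 65-plus, which has a lower base rate.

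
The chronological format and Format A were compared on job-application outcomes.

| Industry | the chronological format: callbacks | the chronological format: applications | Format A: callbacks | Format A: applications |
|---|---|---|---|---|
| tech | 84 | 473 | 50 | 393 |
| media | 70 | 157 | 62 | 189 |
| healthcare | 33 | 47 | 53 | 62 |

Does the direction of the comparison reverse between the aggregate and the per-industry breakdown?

No

Tech: the chronological format 84/473 = 17.8%, Format A 50/393 = 12.7% → the chronological format
Media: the chronological format 70/157 = 44.6%, Format A 62/189 = 32.8% → the chronological format
Healthcare: the chronological format 33/47 = 70.2%, Format A 53/62 = 85.5% → Format A
Overall: the chronological format 187/677 = 27.6%, Format A 165/644 = 25.6% → the chronological format
Neither sweeps: the chronological format wins 2 of 3 groups, Format A wins 1. The chronological format wins overall but not every group — no Simpson reversal.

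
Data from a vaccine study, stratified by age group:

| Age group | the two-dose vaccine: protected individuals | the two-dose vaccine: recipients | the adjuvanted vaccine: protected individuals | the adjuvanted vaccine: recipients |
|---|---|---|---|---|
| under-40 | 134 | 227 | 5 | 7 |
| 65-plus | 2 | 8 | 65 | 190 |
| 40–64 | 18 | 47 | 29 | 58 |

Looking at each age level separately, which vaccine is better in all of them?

the adjuvanted vaccine

Under-40: the two-dose vaccine 134/227 = 59.0%, the adjuvanted vaccine 5/7 = 71.4% → the adjuvanted vaccine
65-plus: the two-dose vaccine 2/8 = 25.0%, the adjuvanted vaccine 65/190 = 34.2% → the adjuvanted vaccine
40–64: the two-dose vaccine 18/47 = 38.3%, the adjuvanted vaccine 29/58 = 50.0% → the adjuvanted vaccine
The adjuvanted vaccine has the higher rate in all 3 groups.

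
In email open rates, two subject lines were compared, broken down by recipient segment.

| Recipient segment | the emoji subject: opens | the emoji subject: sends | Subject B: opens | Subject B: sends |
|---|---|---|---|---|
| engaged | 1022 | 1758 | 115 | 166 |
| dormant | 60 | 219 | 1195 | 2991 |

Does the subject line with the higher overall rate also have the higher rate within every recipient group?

Engaged: the emoji subject 1022/1758 = 58.1%, Subject B 115/166 = 69.3% → Subject B
Dormant: the emoji subject 60/219 = 27.4%, Subject B 1195/2991 = 40.0% → Subject B
Overall: the emoji subject 1082/1977 = 54.7%, Subject B 1310/3157 = 41.5% → the emoji subject
Subject B wins each recipient group but the emoji subject wins overall — the comparison reverses. Subject B's sends skew toward dormant, which has a lower base rate.

No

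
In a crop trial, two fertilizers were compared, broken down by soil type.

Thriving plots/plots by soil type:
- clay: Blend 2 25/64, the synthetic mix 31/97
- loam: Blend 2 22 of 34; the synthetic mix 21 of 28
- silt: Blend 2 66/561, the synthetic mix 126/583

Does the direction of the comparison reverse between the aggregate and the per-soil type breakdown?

Clay: Blend 2 25/64 = 39.1%, the synthetic mix 31/97 = 32.0% → Blend 2
Loam: Blend 2 22/34 = 64.7%, the synthetic mix 21/28 = 75.0% → the synthetic mix
Silt: Blend 2 66/561 = 11.8%, the synthetic mix 126/583 = 21.6% → the synthetic mix
Overall: Blend 2 113/659 = 17.1%, the synthetic mix 178/708 = 25.1% → the synthetic mix
Neither sweeps: Blend 2 wins 1 of 3 groups, the synthetic mix wins 2. The synthetic mix wins overall but not every group — no Simpson reversal.

No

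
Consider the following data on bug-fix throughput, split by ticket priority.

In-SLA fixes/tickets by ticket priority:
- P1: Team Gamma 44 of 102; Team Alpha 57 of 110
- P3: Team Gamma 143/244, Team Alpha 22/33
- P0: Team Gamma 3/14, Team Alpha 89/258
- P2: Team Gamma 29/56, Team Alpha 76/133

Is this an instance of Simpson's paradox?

Yes

P1: Team Gamma 44/102 = 43.1%, Team Alpha 57/110 = 51.8% → Team Alpha
P3: Team Gamma 143/244 = 58.6%, Team Alpha 22/33 = 66.7% → Team Alpha
P0: Team Gamma 3/14 = 21.4%, Team Alpha 89/258 = 34.5% → Team Alpha
P2: Team Gamma 29/56 = 51.8%, Team Alpha 76/133 = 57.1% → Team Alpha
Overall: Team Gamma 219/416 = 52.6%, Team Alpha 244/534 = 45.7% → Team Gamma
Team Alpha wins each ticket group but Team Gamma wins overall — the comparison reverses. Team Alpha's tickets skew toward P0, which has a lower base rate.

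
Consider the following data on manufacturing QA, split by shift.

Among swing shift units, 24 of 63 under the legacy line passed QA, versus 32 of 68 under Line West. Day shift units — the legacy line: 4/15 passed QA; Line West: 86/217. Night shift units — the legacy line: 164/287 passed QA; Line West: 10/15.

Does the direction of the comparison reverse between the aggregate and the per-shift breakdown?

Yes

Swing shift: the legacy line 24/63 = 38.1%, Line West 32/68 = 47.1% → Line West
Day shift: the legacy line 4/15 = 26.7%, Line West 86/217 = 39.6% → Line West
Night shift: the legacy line 164/287 = 57.1%, Line West 10/15 = 66.7% → Line West
Overall: the legacy line 192/365 = 52.6%, Line West 128/300 = 42.7% → the legacy line
Line West wins each shift group but the legacy line wins overall — the comparison reverses. Line West's units skew toward day shift, which has a lower base rate.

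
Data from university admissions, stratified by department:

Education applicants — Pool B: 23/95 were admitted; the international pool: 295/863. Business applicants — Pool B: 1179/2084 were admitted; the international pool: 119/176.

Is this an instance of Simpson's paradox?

Education: Pool B 23/95 = 24.2%, the international pool 295/863 = 34.2% → the international pool
Business: Pool B 1179/2084 = 56.6%, the international pool 119/176 = 67.6% → the international pool
Overall: Pool B 1202/2179 = 55.2%, the international pool 414/1039 = 39.8% → Pool B
The international pool wins each department group but Pool B wins overall — the comparison reverses. The international pool's applicants skew toward Education, which has a lower base rate.

Yes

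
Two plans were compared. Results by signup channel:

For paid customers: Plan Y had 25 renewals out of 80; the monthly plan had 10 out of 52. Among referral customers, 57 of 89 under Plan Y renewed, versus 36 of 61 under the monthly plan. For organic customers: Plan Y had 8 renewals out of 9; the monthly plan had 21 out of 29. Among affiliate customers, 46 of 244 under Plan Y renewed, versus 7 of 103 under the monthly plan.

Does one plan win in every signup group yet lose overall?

No

Paid: Plan Y 25/80 = 31.2%, the monthly plan 10/52 = 19.2% → Plan Y
Referral: Plan Y 57/89 = 64.0%, the monthly plan 36/61 = 59.0% → Plan Y
Organic: Plan Y 8/9 = 88.9%, the monthly plan 21/29 = 72.4% → Plan Y
Affiliate: Plan Y 46/244 = 18.9%, the monthly plan 7/103 = 6.8% → Plan Y
Overall: Plan Y 136/422 = 32.2%, the monthly plan 74/245 = 30.2% → Plan Y
Plan Y wins overall and in every signup group — no reversal.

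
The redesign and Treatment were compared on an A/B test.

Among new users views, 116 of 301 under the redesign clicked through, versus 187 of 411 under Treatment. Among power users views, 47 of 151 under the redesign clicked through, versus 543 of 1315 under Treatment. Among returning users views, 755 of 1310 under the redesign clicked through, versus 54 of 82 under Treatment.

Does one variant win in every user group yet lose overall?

New users: the redesign 116/301 = 38.5%, Treatment 187/411 = 45.5% → Treatment
Power users: the redesign 47/151 = 31.1%, Treatment 543/1315 = 41.3% → Treatment
Returning users: the redesign 755/1310 = 57.6%, Treatment 54/82 = 65.9% → Treatment
Overall: the redesign 918/1762 = 52.1%, Treatment 784/1808 = 43.4% → the redesign
Treatment wins each user group but the redesign wins overall — the comparison reverses. Treatment's views skew toward power users, which has a lower base rate.

Yes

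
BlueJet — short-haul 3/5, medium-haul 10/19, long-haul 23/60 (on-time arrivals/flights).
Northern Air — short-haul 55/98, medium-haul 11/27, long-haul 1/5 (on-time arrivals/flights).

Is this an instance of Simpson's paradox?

Yes

Short-haul: BlueJet 3/5 = 60.0%, Northern Air 55/98 = 56.1% → BlueJet
Medium-haul: BlueJet 10/19 = 52.6%, Northern Air 11/27 = 40.7% → BlueJet
Long-haul: BlueJet 23/60 = 38.3%, Northern Air 1/5 = 20.0% → BlueJet
Overall: BlueJet 36/84 = 42.9%, Northern Air 67/130 = 51.5% → Northern Air
BlueJet wins each route group but Northern Air wins overall — the comparison reverses. BlueJet's flights skew toward long-haul, which has a lower base rate.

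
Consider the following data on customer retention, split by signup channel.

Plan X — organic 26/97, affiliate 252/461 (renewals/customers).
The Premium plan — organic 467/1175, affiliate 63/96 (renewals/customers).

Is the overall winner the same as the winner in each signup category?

Organic: Plan X 26/97 = 26.8%, the Premium plan 467/1175 = 39.7% → the Premium plan
Affiliate: Plan X 252/461 = 54.7%, the Premium plan 63/96 = 65.6% → the Premium plan
Overall: Plan X 278/558 = 49.8%, the Premium plan 530/1271 = 41.7% → Plan X
The Premium plan wins each signup group but Plan X wins overall — the comparison reverses. The Premium plan's customers skew toward organic, which has a lower base rate.

No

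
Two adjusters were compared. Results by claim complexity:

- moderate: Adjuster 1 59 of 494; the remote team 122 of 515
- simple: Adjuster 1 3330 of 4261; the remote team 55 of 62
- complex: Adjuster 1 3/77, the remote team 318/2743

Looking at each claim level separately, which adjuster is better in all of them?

the remote team

Moderate: Adjuster 1 59/494 = 11.9%, the remote team 122/515 = 23.7% → the remote team
Simple: Adjuster 1 3330/4261 = 78.2%, the remote team 55/62 = 88.7% → the remote team
Complex: Adjuster 1 3/77 = 3.9%, the remote team 318/2743 = 11.6% → the remote team
The remote team has the higher rate in all 3 groups.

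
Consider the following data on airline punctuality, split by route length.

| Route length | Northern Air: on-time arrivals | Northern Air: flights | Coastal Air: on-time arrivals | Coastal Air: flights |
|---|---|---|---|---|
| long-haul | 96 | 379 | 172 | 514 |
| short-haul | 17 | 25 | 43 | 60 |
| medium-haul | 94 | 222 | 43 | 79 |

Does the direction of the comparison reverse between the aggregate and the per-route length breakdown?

Long-haul: Northern Air 96/379 = 25.3%, Coastal Air 172/514 = 33.5% → Coastal Air
Short-haul: Northern Air 17/25 = 68.0%, Coastal Air 43/60 = 71.7% → Coastal Air
Medium-haul: Northern Air 94/222 = 42.3%, Coastal Air 43/79 = 54.4% → Coastal Air
Overall: Northern Air 207/626 = 33.1%, Coastal Air 258/653 = 39.5% → Coastal Air
Coastal Air wins overall and in every route group — no reversal.

No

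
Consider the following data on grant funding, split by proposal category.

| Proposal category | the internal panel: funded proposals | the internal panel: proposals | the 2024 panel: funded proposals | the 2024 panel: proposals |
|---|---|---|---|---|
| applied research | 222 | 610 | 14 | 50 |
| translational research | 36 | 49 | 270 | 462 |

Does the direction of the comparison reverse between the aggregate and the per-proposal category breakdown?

Yes

Applied research: the internal panel 222/610 = 36.4%, the 2024 panel 14/50 = 28.0% → the internal panel
Translational research: the internal panel 36/49 = 73.5%, the 2024 panel 270/462 = 58.4% → the internal panel
Overall: the internal panel 258/659 = 39.2%, the 2024 panel 284/512 = 55.5% → the 2024 panel
The internal panel wins each proposal group but the 2024 panel wins overall — the comparison reverses. The internal panel's proposals skew toward applied research, which has a lower base rate.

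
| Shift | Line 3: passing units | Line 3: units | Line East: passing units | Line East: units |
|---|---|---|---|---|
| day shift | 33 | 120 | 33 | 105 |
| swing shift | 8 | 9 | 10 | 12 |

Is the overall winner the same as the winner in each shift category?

No

Day shift: Line 3 33/120 = 27.5%, Line East 33/105 = 31.4% → Line East
Swing shift: Line 3 8/9 = 88.9%, Line East 10/12 = 83.3% → Line 3
Overall: Line 3 41/129 = 31.8%, Line East 43/117 = 36.8% → Line East
Neither sweeps: Line 3 wins 1 of 2 groups, Line East wins 1. Line East wins overall but not every group — no Simpson reversal.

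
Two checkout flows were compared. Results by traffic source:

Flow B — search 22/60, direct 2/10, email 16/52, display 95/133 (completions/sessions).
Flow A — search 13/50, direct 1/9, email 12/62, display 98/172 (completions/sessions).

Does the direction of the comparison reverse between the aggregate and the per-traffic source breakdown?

No

Search: Flow B 22/60 = 36.7%, Flow A 13/50 = 26.0% → Flow B
Direct: Flow B 2/10 = 20.0%, Flow A 1/9 = 11.1% → Flow B
Email: Flow B 16/52 = 30.8%, Flow A 12/62 = 19.4% → Flow B
Display: Flow B 95/133 = 71.4%, Flow A 98/172 = 57.0% → Flow B
Overall: Flow B 135/255 = 52.9%, Flow A 124/293 = 42.3% → Flow B
Flow B wins overall and in every traffic group — no reversal.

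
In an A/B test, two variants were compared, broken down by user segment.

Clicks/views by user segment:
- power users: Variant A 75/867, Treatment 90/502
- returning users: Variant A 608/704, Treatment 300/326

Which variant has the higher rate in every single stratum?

Power users: Variant A 75/867 = 8.7%, Treatment 90/502 = 17.9% → Treatment
Returning users: Variant A 608/704 = 86.4%, Treatment 300/326 = 92.0% → Treatment
Treatment has the higher rate in both groups.

Treatment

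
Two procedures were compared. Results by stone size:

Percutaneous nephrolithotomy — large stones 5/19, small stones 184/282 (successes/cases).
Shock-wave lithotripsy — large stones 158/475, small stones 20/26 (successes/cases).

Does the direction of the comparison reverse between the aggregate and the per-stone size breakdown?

Large stones: percutaneous nephrolithotomy 5/19 = 26.3%, shock-wave lithotripsy 158/475 = 33.3% → shock-wave lithotripsy
Small stones: percutaneous nephrolithotomy 184/282 = 65.2%, shock-wave lithotripsy 20/26 = 76.9% → shock-wave lithotripsy
Overall: percutaneous nephrolithotomy 189/301 = 62.8%, shock-wave lithotripsy 178/501 = 35.5% → percutaneous nephrolithotomy
Shock-wave lithotripsy wins each stone group but percutaneous nephrolithotomy wins overall — the comparison reverses. Shock-wave lithotripsy's cases skew toward large stones, which has a lower base rate.

Yes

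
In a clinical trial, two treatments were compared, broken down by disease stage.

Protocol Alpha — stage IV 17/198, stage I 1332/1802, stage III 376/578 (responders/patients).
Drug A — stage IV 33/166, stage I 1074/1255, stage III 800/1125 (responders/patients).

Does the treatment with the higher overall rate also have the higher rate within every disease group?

Yes

Stage IV: Protocol Alpha 17/198 = 8.6%, Drug A 33/166 = 19.9% → Drug A
Stage I: Protocol Alpha 1332/1802 = 73.9%, Drug A 1074/1255 = 85.6% → Drug A
Stage III: Protocol Alpha 376/578 = 65.1%, Drug A 800/1125 = 71.1% → Drug A
Overall: Protocol Alpha 1725/2578 = 66.9%, Drug A 1907/2546 = 74.9% → Drug A
Drug A wins overall and in every disease group — no reversal.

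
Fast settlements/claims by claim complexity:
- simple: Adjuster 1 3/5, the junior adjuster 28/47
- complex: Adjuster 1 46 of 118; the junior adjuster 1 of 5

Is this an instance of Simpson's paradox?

Simple: Adjuster 1 3/5 = 60.0%, the junior adjuster 28/47 = 59.6% → Adjuster 1
Complex: Adjuster 1 46/118 = 39.0%, the junior adjuster 1/5 = 20.0% → Adjuster 1
Overall: Adjuster 1 49/123 = 39.8%, the junior adjuster 29/52 = 55.8% → the junior adjuster
Adjuster 1 wins each claim group but the junior adjuster wins overall — the comparison reverses. Adjuster 1's claims skew toward complex, which has a lower base rate.

Yes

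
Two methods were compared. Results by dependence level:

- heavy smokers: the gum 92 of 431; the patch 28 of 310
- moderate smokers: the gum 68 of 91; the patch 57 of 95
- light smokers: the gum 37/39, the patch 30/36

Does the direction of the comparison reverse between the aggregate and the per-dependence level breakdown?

No

Heavy smokers: the gum 92/431 = 21.3%, the patch 28/310 = 9.0% → the gum
Moderate smokers: the gum 68/91 = 74.7%, the patch 57/95 = 60.0% → the gum
Light smokers: the gum 37/39 = 94.9%, the patch 30/36 = 83.3% → the gum
Overall: the gum 197/561 = 35.1%, the patch 115/441 = 26.1% → the gum
The gum wins overall and in every dependence group — no reversal.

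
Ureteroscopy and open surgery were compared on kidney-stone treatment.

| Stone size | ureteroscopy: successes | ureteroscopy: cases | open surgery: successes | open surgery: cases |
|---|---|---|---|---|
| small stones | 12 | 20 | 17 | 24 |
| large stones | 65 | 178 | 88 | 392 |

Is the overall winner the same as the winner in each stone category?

No

Small stones: ureteroscopy 12/20 = 60.0%, open surgery 17/24 = 70.8% → open surgery
Large stones: ureteroscopy 65/178 = 36.5%, open surgery 88/392 = 22.4% → ureteroscopy
Overall: ureteroscopy 77/198 = 38.9%, open surgery 105/416 = 25.2% → ureteroscopy
Neither sweeps: ureteroscopy wins 1 of 2 groups, open surgery wins 1. Ureteroscopy wins overall but not every group — no Simpson reversal.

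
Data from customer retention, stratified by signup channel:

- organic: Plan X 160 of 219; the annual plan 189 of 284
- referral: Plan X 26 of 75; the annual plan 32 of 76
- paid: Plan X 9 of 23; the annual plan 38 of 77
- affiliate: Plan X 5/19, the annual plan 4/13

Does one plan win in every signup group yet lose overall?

No

Organic: Plan X 160/219 = 73.1%, the annual plan 189/284 = 66.5% → Plan X
Referral: Plan X 26/75 = 34.7%, the annual plan 32/76 = 42.1% → the annual plan
Paid: Plan X 9/23 = 39.1%, the annual plan 38/77 = 49.4% → the annual plan
Affiliate: Plan X 5/19 = 26.3%, the annual plan 4/13 = 30.8% → the annual plan
Overall: Plan X 200/336 = 59.5%, the annual plan 263/450 = 58.4% → Plan X
Neither sweeps: Plan X wins 1 of 4 groups, the annual plan wins 3. Plan X wins overall but not every group — no Simpson reversal.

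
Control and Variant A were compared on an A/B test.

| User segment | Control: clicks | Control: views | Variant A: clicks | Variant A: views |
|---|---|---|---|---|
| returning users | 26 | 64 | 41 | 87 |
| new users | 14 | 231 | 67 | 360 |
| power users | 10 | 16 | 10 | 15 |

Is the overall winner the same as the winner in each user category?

Yes

Returning users: Control 26/64 = 40.6%, Variant A 41/87 = 47.1% → Variant A
New users: Control 14/231 = 6.1%, Variant A 67/360 = 18.6% → Variant A
Power users: Control 10/16 = 62.5%, Variant A 10/15 = 66.7% → Variant A
Overall: Control 50/311 = 16.1%, Variant A 118/462 = 25.5% → Variant A
Variant A wins overall and in every user group — no reversal.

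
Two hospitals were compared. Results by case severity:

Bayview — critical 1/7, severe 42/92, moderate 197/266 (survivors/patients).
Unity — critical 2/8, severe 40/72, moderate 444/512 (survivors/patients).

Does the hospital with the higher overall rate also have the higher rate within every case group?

Critical: Bayview 1/7 = 14.3%, Unity 2/8 = 25.0% → Unity
Severe: Bayview 42/92 = 45.7%, Unity 40/72 = 55.6% → Unity
Moderate: Bayview 197/266 = 74.1%, Unity 444/512 = 86.7% → Unity
Overall: Bayview 240/365 = 65.8%, Unity 486/592 = 82.1% → Unity
Unity wins overall and in every case group — no reversal.

Yes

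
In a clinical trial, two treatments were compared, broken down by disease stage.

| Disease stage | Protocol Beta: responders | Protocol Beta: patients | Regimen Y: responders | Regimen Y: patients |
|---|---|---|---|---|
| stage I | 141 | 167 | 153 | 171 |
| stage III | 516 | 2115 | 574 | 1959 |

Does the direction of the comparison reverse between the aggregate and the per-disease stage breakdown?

Stage I: Protocol Beta 141/167 = 84.4%, Regimen Y 153/171 = 89.5% → Regimen Y
Stage III: Protocol Beta 516/2115 = 24.4%, Regimen Y 574/1959 = 29.3% → Regimen Y
Overall: Protocol Beta 657/2282 = 28.8%, Regimen Y 727/2130 = 34.1% → Regimen Y
Regimen Y wins overall and in every disease group — no reversal.

No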